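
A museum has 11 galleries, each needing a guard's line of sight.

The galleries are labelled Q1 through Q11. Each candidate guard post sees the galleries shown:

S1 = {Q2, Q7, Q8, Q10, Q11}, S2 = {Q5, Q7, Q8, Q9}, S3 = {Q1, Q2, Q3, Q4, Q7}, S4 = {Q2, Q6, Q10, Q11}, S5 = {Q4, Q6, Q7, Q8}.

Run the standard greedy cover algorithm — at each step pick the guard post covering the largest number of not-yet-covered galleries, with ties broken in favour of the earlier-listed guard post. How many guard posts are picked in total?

4

Greedy: pick S1 (covers 5 new) → pick S3 (covers 3 new) → pick S2 (covers 2 new) → pick S4 (covers 1 new). Total picks: 4.
(The true minimum cover uses only 3 guard posts, so greedy is not optimal here.)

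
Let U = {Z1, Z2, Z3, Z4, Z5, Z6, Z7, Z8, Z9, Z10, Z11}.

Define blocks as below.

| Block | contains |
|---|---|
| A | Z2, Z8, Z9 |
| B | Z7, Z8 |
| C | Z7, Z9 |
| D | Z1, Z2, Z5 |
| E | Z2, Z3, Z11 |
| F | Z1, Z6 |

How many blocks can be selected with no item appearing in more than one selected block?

3

B, E, F are pairwise disjoint (B={Z7,Z8}; E={Z2,Z3,Z11}; F={Z1,Z6}).
Every remaining block overlaps one of these, and no 4 of the listed blocks are pairwise disjoint, so 3 is the maximum.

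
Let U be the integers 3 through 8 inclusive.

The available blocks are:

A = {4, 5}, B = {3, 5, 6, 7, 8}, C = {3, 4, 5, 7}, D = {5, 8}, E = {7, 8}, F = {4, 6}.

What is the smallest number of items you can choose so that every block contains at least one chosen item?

H = {4, 8} meets every block (each contains at least one member of H), and |H| = 2.
The blocks D, F are pairwise disjoint, so any hitting set needs a separate item for each — at least 2. Hence 2 is optimal.

2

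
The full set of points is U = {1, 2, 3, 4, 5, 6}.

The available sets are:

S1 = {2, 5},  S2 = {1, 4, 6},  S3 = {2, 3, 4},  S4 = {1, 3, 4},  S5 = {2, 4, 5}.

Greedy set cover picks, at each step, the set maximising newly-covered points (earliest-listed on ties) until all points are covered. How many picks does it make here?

3

Greedy: pick S2 (covers 3 new) → pick S1 (covers 2 new) → pick S3 (covers 1 new). Total picks: 3.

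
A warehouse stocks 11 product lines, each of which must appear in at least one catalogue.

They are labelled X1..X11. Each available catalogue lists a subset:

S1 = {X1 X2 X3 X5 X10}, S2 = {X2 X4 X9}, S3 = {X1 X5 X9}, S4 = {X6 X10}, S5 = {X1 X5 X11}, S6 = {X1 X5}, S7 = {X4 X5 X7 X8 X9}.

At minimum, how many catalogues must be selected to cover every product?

4

S1 and S4 and S5 and S7 together: S1 ∪ S4 ∪ S5 ∪ S7 = {X1, X2, X3, X4, X5, X6, X7, X8, X9, X10, X11} — every product is covered.
No 3 of the 7 catalogues cover everything (all 35 combinations miss at least one product), so 4 is optimal.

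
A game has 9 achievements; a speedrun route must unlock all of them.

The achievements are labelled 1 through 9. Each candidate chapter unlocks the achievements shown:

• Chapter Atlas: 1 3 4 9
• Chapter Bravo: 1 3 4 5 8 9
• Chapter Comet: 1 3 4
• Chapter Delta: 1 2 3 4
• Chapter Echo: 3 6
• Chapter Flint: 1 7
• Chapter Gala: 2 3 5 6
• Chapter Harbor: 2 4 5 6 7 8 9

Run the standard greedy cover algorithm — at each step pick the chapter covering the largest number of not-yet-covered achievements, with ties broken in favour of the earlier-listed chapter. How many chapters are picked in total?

2

Greedy: pick Harbor (covers 7 new) → pick Atlas (covers 2 new). Total picks: 2.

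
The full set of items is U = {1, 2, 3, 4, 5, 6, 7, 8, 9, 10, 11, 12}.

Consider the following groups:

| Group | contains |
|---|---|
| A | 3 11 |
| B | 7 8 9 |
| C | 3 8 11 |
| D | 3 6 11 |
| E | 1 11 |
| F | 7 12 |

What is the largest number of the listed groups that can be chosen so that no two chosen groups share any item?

D, F are pairwise disjoint (D={3,6,11}; F={7,12}).
Every remaining group overlaps one of these, and no 3 of the listed groups are pairwise disjoint, so 2 is the maximum.

2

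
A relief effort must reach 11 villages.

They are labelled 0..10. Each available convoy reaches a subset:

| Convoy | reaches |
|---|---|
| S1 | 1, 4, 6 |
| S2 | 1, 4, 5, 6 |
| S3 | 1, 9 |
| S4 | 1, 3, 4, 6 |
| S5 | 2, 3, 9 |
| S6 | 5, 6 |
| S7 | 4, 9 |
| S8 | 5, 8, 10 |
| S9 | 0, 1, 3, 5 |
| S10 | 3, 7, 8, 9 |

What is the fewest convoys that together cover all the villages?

5

Take {S2, S5, S8, S9, S10}. Their union is {0, 1, 2, 3, 4, 5, 6, 7, 8, 9, 10}, which is all 11 villages.
No 4 of the 10 convoys cover everything (all 210 combinations miss at least one village), so 5 is optimal.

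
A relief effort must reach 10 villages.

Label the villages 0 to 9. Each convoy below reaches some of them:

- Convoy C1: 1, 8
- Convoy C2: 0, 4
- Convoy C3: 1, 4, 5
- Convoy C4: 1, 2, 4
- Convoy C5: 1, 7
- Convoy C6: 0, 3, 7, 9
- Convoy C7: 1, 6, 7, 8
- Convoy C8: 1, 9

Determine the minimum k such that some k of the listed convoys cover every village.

4

Take {C3, C4, C6, C7}. Their union is {0, 1, 2, 3, 4, 5, 6, 7, 8, 9}, which is all 10 villages.
No 3 of the 8 convoys cover everything (all 56 combinations miss at least one village), so 4 is optimal.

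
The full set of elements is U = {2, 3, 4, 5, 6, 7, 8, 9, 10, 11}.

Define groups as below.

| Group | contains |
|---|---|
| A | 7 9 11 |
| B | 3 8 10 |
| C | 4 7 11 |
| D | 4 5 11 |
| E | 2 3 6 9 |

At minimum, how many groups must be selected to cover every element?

Take {A, B, D, E}. Their union is {2, 3, 4, 5, 6, 7, 8, 9, 10, 11}, which is all 10 elements.
Only B contains 8, so B is forced; the remaining 7 elements need at least 3 more groups (each remaining group adds at most 3) — so at least 4 groups are needed, and 4 is optimal.

4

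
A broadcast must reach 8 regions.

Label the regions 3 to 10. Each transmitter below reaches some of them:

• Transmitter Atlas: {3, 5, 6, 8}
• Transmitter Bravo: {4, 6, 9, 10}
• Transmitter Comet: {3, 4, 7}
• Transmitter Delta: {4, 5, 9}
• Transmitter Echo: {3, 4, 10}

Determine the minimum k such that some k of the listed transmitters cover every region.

3

Take {Atlas, Bravo, Comet}. Their union is {3, 4, 5, 6, 7, 8, 9, 10}, which is all 8 regions.
Only Comet contains 7, so Comet is forced; the remaining 5 regions need at least 2 more transmitters (each remaining transmitter adds at most 3) — so at least 3 transmitters are needed, and 3 is optimal.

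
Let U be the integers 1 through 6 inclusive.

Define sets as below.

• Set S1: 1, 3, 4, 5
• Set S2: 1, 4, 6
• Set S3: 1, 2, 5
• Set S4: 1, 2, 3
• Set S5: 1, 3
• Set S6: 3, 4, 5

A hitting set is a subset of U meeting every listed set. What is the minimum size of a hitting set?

2

H = {1, 3} meets every set (each contains at least one member of H), and |H| = 2.
No single item lies in every set, so at least 2 are needed and 2 is optimal.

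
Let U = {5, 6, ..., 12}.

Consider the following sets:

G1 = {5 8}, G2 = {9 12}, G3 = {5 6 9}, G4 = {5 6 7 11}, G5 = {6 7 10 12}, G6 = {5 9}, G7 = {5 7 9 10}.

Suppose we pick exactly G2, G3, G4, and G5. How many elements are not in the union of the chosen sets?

1

Union of G2, G3, G4, G5 = {5, 6, 7, 9, 10, 11, 12}.
Not covered: 8 — 1 element.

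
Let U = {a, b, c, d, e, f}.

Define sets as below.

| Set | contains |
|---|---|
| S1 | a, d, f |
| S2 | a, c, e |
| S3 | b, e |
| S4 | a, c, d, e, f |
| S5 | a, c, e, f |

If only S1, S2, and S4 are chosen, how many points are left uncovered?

Union of S1, S2, S4 = {a, c, d, e, f}.
Not covered: b — 1 point.

1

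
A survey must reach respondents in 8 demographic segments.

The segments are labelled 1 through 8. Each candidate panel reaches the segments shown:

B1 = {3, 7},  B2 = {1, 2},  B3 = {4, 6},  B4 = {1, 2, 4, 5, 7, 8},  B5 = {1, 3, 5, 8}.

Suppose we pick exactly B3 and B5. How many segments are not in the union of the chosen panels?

2

Union of B3, B5 = {1, 3, 4, 5, 6, 8}.
Not covered: 2, 7 — 2 segments.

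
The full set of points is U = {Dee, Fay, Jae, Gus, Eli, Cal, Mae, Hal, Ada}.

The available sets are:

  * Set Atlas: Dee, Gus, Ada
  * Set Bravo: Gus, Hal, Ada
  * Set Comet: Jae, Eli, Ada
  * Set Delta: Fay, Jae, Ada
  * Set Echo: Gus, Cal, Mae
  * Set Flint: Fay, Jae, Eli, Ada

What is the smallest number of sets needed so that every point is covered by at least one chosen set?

Atlas and Bravo and Echo and Flint together: Atlas ∪ Bravo ∪ Echo ∪ Flint = {Dee, Fay, Jae, Gus, Eli, Cal, Mae, Hal, Ada} — every point is covered.
No 3 of the 6 sets cover everything (all 20 combinations miss at least one point), so 4 is optimal.

4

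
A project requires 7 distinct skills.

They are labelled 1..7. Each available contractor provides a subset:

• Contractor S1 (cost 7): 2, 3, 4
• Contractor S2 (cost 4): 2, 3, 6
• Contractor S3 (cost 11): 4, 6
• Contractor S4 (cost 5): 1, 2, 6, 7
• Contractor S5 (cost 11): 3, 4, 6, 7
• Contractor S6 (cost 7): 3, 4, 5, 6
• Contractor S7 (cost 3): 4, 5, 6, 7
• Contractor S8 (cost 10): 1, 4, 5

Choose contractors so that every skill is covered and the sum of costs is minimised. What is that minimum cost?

12

S2, S4, S7 together cover every skill (S2 ∪ S4 ∪ S7 = {1, 2, 3, 4, 5, 6, 7}); total cost 4 + 5 + 3 = 12.
No covering selection has total cost below 12.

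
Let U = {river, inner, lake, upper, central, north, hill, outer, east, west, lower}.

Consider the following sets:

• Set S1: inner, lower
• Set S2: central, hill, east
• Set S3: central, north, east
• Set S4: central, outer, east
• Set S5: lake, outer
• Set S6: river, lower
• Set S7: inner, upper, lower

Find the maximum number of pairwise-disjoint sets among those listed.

3

S3, S5, S7 are pairwise disjoint (S3={central,north,east}; S5={lake,outer}; S7={inner,upper,lower}).
Every remaining set overlaps one of these, and no 4 of the listed sets are pairwise disjoint, so 3 is the maximum.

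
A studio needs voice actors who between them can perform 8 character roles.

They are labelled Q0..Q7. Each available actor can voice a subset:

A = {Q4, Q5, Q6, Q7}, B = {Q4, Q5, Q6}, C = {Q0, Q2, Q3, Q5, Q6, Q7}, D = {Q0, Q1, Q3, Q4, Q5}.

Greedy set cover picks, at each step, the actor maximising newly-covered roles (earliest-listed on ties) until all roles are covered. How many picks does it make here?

Greedy: pick C (covers 6 new) → pick D (covers 2 new). Total picks: 2.

2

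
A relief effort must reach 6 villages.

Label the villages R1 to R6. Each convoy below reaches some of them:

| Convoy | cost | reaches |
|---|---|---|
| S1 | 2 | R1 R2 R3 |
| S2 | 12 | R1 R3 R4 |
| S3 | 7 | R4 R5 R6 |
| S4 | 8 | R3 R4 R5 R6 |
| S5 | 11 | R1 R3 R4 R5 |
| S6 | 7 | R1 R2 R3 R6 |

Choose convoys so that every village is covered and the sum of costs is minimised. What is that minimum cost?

S1, S3 together cover every village (S1 ∪ S3 = {R1, R2, R3, R4, R5, R6}); total cost 2 + 7 = 9.
No covering selection has total cost below 9.

9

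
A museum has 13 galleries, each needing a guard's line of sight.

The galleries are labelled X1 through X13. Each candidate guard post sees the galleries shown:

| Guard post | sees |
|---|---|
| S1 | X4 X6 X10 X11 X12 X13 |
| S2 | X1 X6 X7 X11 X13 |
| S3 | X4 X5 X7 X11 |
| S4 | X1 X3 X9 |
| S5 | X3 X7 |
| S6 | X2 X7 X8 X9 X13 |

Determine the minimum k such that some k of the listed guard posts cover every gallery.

4

S1 and S3 and S4 and S6 together: S1 ∪ S3 ∪ S4 ∪ S6 = {X1, X2, X3, X4, X5, X6, X7, X8, X9, X10, X11, X12, X13} — every gallery is covered.
Only S3 contains X5, so S3 is forced; the remaining 9 galleries need at least 3 more guard posts (each remaining guard post adds at most 4) — so at least 4 guard posts are needed, and 4 is optimal.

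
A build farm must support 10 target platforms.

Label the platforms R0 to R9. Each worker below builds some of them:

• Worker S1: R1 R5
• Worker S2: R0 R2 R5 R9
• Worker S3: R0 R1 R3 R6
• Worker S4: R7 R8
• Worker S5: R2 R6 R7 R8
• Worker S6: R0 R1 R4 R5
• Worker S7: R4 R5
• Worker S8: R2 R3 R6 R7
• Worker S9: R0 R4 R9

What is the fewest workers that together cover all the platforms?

4

S1 and S5 and S8 and S9 together: S1 ∪ S5 ∪ S8 ∪ S9 = {R0, R1, R2, R3, R4, R5, R6, R7, R8, R9} — every platform is covered.
No 3 of the 9 workers cover everything (all 84 combinations miss at least one platform), so 4 is optimal.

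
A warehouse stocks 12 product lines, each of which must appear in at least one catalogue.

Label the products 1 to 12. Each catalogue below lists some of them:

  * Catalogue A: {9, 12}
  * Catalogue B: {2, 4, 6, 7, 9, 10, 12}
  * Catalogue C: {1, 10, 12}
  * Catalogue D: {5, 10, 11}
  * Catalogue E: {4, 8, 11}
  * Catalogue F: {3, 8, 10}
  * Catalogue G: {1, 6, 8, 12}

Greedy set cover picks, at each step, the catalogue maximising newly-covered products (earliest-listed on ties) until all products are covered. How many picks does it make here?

4

Greedy: pick B (covers 7 new) → pick D (covers 2 new) → pick F (covers 2 new) → pick C (covers 1 new). Total picks: 4.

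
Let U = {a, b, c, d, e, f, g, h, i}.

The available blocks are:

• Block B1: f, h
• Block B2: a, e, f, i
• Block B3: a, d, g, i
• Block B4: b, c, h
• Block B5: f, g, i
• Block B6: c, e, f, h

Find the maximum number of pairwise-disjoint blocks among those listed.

2

B3, B6 are pairwise disjoint (B3={a,d,g,i}; B6={c,e,f,h}).
Every remaining block overlaps one of these, and no 3 of the listed blocks are pairwise disjoint, so 2 is the maximum.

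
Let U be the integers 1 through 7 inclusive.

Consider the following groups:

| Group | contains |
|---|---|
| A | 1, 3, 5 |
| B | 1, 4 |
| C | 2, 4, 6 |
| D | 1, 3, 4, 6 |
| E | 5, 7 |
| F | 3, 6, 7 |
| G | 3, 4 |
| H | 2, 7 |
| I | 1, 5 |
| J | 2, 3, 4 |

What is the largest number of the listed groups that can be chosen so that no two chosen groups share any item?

3

G, H, I are pairwise disjoint (G={3,4}; H={2,7}; I={1,5}).
Every remaining group overlaps one of these, and no 4 of the listed groups are pairwise disjoint, so 3 is the maximum.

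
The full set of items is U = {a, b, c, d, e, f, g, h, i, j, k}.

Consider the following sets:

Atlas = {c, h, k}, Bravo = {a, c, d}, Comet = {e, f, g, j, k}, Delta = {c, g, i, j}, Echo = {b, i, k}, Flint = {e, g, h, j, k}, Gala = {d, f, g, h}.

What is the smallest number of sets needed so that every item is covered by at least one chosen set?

4

Bravo, Comet, Echo, and Gala cover everything between them: the union {a, b, c, d, e, f, g, h, i, j, k} is all of U.
No 3 of the 7 sets cover everything (all 35 combinations miss at least one item), so 4 is optimal.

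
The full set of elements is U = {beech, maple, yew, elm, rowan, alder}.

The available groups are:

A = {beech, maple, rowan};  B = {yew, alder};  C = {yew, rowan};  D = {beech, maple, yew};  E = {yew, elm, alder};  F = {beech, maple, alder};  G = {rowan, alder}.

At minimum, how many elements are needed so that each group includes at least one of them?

Take H = {beech, yew, alder}. Each listed group contains at least one of these, so H is a hitting set of size 3.
No choice of 2 elements meets every group, so 3 is the minimum.

3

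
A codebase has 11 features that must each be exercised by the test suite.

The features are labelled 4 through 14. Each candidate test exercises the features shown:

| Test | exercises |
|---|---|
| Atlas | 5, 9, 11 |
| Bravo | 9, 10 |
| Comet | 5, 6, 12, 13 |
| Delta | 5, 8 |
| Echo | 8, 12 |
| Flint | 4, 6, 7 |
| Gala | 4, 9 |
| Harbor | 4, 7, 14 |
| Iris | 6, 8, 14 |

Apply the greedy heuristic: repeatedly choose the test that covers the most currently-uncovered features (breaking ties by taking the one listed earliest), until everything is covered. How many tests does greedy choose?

5

Greedy: pick Comet (covers 4 new) → pick Harbor (covers 3 new) → pick Atlas (covers 2 new) → pick Bravo (covers 1 new) → pick Delta (covers 1 new). Total picks: 5.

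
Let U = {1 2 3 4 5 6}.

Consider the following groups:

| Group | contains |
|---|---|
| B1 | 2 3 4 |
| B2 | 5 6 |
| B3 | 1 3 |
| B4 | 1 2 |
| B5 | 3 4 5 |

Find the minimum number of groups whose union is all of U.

3

B1 and B2 and B3 together: B1 ∪ B2 ∪ B3 = {1, 2, 3, 4, 5, 6} — every point is covered.
Only B2 contains 6, so B2 is forced; the remaining 4 points need at least 2 more groups (each remaining group adds at most 3) — so at least 3 groups are needed, and 3 is optimal.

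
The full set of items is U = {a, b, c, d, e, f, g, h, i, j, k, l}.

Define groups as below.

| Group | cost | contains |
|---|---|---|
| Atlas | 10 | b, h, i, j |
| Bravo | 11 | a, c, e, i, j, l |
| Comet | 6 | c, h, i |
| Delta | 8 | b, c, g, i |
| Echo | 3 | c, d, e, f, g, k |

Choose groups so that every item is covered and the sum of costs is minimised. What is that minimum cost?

24

Atlas, Bravo, Echo together cover every item (Atlas ∪ Bravo ∪ Echo = {a, b, c, d, e, f, g, h, i, j, k, l}); total cost 10 + 11 + 3 = 24.
No covering selection has total cost below 24.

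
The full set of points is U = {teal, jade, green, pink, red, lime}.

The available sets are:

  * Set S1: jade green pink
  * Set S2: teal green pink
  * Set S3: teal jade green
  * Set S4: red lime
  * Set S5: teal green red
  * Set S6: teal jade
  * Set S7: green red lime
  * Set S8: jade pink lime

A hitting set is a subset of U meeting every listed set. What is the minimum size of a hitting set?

3

The 3 points {jade, green, red} hit every set.
No choice of 2 points meets every set, so 3 is the minimum.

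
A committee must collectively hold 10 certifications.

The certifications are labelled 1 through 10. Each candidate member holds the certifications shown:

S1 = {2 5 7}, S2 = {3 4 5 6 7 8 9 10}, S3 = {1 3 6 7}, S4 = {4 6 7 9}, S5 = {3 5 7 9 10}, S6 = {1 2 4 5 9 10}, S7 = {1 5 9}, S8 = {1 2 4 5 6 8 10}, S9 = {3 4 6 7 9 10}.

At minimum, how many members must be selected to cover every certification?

Take {S2, S8}. Their union is {1, 2, 3, 4, 5, 6, 7, 8, 9, 10}, which is all 10 certifications.
No single member has all 10 certifications (the largest, S2, has 8), so 2 is optimal.

2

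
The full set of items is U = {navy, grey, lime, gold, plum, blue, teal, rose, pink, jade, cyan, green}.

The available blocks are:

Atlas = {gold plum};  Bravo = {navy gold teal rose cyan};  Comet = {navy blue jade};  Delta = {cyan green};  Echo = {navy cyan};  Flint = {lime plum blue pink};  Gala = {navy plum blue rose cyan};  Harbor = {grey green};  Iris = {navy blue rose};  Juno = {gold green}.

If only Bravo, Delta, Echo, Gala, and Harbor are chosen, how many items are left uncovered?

3

Union of Bravo, Delta, Echo, Gala, Harbor = {navy, grey, gold, plum, blue, teal, rose, cyan, green}.
Not covered: lime, pink, jade — 3 items.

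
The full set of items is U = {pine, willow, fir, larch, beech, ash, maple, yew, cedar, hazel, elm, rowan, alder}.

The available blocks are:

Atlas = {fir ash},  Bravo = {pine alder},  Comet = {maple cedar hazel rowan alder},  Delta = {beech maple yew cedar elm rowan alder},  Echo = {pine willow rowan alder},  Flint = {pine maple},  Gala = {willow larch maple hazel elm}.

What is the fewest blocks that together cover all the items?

Atlas, Delta, Echo, and Gala cover everything between them: the union {pine, willow, fir, larch, beech, ash, maple, yew, cedar, hazel, elm, rowan, alder} is all of U.
No 3 of the 7 blocks cover everything (all 35 combinations miss at least one item), so 4 is optimal.

4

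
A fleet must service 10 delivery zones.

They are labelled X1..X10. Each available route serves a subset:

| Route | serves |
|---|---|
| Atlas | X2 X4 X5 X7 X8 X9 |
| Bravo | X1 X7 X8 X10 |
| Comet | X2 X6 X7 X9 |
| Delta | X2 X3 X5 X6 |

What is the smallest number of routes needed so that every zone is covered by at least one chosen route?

3

Take {Atlas, Bravo, Delta}. Their union is {X1, X2, X3, X4, X5, X6, X7, X8, X9, X10}, which is all 10 zones.
Only Bravo contains X1, so Bravo is forced; the remaining 6 zones need at least 2 more routes (each remaining route adds at most 4) — so at least 3 routes are needed, and 3 is optimal.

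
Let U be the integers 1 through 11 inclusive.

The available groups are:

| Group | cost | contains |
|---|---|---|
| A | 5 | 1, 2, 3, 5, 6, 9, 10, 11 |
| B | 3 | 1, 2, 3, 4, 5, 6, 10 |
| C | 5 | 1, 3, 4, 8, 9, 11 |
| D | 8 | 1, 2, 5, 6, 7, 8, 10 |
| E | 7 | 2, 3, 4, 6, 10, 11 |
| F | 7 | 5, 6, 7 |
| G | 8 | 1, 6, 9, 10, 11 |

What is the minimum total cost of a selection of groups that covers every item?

C, D together cover every item (C ∪ D = {1, 2, 3, 4, 5, 6, 7, 8, 9, 10, 11}); total cost 5 + 8 = 13.
The greedy pick B, C, F costs 15; no covering selection beats 13.

13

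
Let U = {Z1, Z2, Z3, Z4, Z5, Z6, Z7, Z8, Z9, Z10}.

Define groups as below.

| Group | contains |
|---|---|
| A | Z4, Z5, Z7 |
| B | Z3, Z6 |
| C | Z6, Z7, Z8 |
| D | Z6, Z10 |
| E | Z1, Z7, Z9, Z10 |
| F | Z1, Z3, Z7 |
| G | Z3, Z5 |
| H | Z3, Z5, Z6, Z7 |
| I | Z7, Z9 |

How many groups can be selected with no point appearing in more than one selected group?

D, G, I are pairwise disjoint (D={Z6,Z10}; G={Z3,Z5}; I={Z7,Z9}).
Every remaining group overlaps one of these, and no 4 of the listed groups are pairwise disjoint, so 3 is the maximum.

3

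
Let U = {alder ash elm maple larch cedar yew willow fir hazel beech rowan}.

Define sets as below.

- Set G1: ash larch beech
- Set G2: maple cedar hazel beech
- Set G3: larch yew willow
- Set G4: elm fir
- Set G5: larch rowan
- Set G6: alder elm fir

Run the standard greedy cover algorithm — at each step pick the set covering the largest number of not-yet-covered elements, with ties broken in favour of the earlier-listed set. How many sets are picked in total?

5

Greedy: pick G2 (covers 4 new) → pick G3 (covers 3 new) → pick G6 (covers 3 new) → pick G1 (covers 1 new) → pick G5 (covers 1 new). Total picks: 5.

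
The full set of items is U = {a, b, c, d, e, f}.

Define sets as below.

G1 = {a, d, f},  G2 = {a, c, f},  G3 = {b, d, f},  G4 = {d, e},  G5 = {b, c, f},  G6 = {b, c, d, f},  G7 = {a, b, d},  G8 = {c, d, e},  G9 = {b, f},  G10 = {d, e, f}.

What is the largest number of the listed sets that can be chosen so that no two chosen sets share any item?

G8, G9 are pairwise disjoint (G8={c,d,e}; G9={b,f}).
Every remaining set overlaps one of these, and no 3 of the listed sets are pairwise disjoint, so 2 is the maximum.

2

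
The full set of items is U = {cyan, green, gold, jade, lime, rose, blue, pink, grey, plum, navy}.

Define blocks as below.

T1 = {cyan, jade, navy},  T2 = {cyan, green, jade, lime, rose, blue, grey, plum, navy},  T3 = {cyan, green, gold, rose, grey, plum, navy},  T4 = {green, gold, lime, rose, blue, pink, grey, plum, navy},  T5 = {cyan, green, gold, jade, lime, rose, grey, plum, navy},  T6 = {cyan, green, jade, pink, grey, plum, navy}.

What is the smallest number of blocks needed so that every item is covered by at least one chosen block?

T4 and T6 together: T4 ∪ T6 = {cyan, green, gold, jade, lime, rose, blue, pink, grey, plum, navy} — every item is covered.
No single block has all 11 items (the largest, T2, has 9), so 2 is optimal.

2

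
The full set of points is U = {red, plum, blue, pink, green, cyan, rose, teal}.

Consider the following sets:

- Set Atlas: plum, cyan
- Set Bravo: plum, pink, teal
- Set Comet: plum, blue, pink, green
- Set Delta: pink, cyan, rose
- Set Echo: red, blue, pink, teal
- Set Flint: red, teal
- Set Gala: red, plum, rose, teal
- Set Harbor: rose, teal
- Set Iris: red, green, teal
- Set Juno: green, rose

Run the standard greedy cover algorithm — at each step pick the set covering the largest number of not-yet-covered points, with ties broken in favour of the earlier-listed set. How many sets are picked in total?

Greedy: pick Comet (covers 4 new) → pick Gala (covers 3 new) → pick Atlas (covers 1 new). Total picks: 3.

3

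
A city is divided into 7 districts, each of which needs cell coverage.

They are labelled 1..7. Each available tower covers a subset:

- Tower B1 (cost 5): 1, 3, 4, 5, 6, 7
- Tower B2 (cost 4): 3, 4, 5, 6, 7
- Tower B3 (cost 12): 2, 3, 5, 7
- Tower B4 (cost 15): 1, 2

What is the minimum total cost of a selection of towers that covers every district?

B1, B3 together cover every district (B1 ∪ B3 = {1, 2, 3, 4, 5, 6, 7}); total cost 5 + 12 = 17.
The greedy pick B2, B1, B3 costs 21; no covering selection beats 17.

17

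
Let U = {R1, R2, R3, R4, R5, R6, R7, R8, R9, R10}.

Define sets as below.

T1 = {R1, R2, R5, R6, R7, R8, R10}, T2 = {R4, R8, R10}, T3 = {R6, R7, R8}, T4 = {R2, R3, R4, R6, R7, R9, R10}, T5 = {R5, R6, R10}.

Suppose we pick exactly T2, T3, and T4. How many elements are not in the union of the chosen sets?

Union of T2, T3, T4 = {R2, R3, R4, R6, R7, R8, R9, R10}.
Not covered: R1, R5 — 2 elements.

2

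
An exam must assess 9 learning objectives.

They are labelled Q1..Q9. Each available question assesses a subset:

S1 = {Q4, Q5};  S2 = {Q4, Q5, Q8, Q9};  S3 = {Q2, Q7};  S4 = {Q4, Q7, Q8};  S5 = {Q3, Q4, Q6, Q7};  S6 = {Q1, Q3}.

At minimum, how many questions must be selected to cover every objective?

4

Take {S2, S3, S5, S6}. Their union is {Q1, Q2, Q3, Q4, Q5, Q6, Q7, Q8, Q9}, which is all 9 objectives.
No 3 of the 6 questions cover everything (all 20 combinations miss at least one objective), so 4 is optimal.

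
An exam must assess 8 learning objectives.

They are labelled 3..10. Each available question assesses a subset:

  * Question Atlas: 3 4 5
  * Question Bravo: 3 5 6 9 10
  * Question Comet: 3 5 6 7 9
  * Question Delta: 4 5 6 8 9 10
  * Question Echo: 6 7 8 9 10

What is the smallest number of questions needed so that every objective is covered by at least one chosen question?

Take {Comet, Delta}. Their union is {3, 4, 5, 6, 7, 8, 9, 10}, which is all 8 objectives.
No single question has all 8 objectives (the largest, Delta, has 6), so 2 is optimal.

2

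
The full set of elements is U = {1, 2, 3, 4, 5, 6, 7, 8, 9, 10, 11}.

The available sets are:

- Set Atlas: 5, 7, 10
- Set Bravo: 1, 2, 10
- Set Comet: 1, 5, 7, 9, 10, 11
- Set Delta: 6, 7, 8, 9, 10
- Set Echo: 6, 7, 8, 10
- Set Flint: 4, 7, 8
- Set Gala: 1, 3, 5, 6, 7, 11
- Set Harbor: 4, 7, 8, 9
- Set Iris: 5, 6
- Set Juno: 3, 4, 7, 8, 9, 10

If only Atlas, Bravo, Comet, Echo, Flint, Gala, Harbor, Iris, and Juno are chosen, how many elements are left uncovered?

0

Union of Atlas, Bravo, Comet, Echo, Flint, Gala, Harbor, Iris, Juno = {1, 2, 3, 4, 5, 6, 7, 8, 9, 10, 11} — that's every element, so 0 are uncovered.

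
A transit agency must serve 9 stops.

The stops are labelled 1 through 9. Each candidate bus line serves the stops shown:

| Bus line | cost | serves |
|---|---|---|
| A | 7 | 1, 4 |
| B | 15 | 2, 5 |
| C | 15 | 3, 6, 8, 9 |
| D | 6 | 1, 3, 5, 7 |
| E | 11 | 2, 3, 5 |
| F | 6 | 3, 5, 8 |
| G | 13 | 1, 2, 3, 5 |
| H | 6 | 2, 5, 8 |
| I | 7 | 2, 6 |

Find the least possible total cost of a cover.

34

A, C, D, H together cover every stop (A ∪ C ∪ D ∪ H = {1, 2, 3, 4, 5, 6, 7, 8, 9}); total cost 7 + 15 + 6 + 6 = 34.
The greedy pick D, H, A, I, C costs 41; no covering selection beats 34.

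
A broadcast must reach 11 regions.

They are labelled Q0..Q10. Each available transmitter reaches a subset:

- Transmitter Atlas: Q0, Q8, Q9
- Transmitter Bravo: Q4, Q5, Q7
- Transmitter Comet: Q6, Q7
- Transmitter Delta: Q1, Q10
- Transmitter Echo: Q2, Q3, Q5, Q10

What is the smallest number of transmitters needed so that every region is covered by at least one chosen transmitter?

5

Take {Atlas, Bravo, Comet, Delta, Echo}. Their union is {Q0, Q1, Q2, Q3, Q4, Q5, Q6, Q7, Q8, Q9, Q10}, which is all 11 regions.
No 4 of the 5 transmitters cover everything (all 5 combinations miss at least one region), so 5 is optimal.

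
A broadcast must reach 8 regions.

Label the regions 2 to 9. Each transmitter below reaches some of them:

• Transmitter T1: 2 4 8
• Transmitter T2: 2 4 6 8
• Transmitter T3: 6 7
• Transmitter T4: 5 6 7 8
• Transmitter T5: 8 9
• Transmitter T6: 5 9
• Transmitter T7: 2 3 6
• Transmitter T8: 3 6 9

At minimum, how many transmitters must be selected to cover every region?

3

T1 and T4 and T8 together: T1 ∪ T4 ∪ T8 = {2, 3, 4, 5, 6, 7, 8, 9} — every region is covered.
No 2 of the 8 transmitters cover everything (all 28 combinations miss at least one region), so 3 is optimal.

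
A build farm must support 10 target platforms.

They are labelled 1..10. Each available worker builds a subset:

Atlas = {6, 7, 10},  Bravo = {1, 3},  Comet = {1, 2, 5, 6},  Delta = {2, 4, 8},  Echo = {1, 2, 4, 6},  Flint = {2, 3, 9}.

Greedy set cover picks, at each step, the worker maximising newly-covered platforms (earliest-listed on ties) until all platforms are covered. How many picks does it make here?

Greedy: pick Comet (covers 4 new) → pick Atlas (covers 2 new) → pick Delta (covers 2 new) → pick Flint (covers 2 new). Total picks: 4.

4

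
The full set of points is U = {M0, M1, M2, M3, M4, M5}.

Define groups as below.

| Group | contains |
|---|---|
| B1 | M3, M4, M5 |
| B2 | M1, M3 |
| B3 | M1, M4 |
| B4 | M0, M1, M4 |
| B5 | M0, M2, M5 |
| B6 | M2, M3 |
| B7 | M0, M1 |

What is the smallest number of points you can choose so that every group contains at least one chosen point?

3

Take H = {M1, M2, M3}. Each listed group contains at least one of these, so H is a hitting set of size 3.
No choice of 2 points meets every group, so 3 is the minimum.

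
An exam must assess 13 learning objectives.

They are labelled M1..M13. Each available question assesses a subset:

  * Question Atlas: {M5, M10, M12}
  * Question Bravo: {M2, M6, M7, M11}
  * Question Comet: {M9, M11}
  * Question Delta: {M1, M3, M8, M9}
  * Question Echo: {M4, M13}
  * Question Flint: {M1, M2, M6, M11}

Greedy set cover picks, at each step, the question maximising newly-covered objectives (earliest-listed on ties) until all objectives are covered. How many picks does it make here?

4

Greedy: pick Bravo (covers 4 new) → pick Delta (covers 4 new) → pick Atlas (covers 3 new) → pick Echo (covers 2 new). Total picks: 4.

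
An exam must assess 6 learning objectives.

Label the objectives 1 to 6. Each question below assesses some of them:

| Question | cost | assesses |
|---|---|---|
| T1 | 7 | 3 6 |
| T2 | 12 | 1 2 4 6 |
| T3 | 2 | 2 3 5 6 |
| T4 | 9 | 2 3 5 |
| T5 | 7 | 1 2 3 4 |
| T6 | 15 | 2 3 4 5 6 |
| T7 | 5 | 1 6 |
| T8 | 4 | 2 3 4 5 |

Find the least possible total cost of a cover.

T7, T8 together cover every objective (T7 ∪ T8 = {1, 2, 3, 4, 5, 6}); total cost 5 + 4 = 9.
No covering selection has total cost below 9.

9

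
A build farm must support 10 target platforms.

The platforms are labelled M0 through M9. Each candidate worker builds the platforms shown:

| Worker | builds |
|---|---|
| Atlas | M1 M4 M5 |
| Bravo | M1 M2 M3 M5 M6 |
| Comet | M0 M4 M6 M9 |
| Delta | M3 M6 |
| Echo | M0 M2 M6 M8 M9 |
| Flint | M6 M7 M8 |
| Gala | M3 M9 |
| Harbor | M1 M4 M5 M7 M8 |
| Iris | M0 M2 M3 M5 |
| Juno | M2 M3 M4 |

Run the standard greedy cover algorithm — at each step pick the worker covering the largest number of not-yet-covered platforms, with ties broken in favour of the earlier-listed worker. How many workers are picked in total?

3

Greedy: pick Bravo (covers 5 new) → pick Comet (covers 3 new) → pick Flint (covers 2 new). Total picks: 3.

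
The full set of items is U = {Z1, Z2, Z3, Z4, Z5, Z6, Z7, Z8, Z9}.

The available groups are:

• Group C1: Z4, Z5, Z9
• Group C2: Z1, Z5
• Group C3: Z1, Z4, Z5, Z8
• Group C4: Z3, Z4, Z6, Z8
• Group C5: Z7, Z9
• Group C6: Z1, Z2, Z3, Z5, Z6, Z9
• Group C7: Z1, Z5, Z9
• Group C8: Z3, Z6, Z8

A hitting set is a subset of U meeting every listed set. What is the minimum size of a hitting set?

Take H = {Z1, Z3, Z9}. Each listed group contains at least one of these, so H is a hitting set of size 3.
The groups C2, C5, C8 are pairwise disjoint, so any hitting set needs a separate item for each — at least 3. Hence 3 is optimal.

3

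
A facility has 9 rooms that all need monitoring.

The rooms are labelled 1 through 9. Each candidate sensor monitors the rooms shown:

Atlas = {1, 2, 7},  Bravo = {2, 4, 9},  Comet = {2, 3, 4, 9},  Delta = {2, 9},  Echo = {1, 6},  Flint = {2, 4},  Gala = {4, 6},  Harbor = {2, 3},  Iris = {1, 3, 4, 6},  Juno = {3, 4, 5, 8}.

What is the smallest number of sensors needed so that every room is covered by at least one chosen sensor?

Atlas and Bravo and Echo and Juno together: Atlas ∪ Bravo ∪ Echo ∪ Juno = {1, 2, 3, 4, 5, 6, 7, 8, 9} — every room is covered.
No 3 of the 10 sensors cover everything (all 120 combinations miss at least one room), so 4 is optimal.

4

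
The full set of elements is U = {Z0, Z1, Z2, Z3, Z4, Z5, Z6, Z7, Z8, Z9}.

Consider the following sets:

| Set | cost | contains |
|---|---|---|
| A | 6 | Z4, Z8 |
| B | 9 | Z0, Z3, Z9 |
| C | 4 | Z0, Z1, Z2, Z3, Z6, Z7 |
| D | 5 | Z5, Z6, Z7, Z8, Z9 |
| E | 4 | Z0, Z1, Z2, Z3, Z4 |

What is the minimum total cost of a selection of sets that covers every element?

D, E together cover every element (D ∪ E = {Z0, Z1, Z2, Z3, Z4, Z5, Z6, Z7, Z8, Z9}); total cost 5 + 4 = 9.
The greedy pick C, D, E costs 13; no covering selection beats 9.

9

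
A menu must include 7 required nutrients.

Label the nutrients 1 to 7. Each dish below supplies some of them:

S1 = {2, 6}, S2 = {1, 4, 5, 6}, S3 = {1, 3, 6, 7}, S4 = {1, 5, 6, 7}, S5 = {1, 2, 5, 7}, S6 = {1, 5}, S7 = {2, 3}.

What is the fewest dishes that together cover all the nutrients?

S2 and S5 and S7 together: S2 ∪ S5 ∪ S7 = {1, 2, 3, 4, 5, 6, 7} — every nutrient is covered.
Only S2 contains 4, so S2 is forced; the remaining 3 nutrients need at least 2 more dishes (each remaining dish adds at most 2) — so at least 3 dishes are needed, and 3 is optimal.

3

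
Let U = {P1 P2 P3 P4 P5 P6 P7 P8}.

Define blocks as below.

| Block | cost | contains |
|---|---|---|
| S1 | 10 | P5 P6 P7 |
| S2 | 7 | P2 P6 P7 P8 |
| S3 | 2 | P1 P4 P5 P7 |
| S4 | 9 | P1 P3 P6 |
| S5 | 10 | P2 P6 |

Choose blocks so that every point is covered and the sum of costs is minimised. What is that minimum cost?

18

S2, S3, S4 together cover every point (S2 ∪ S3 ∪ S4 = {P1, P2, P3, P4, P5, P6, P7, P8}); total cost 7 + 2 + 9 = 18.
No covering selection has total cost below 18.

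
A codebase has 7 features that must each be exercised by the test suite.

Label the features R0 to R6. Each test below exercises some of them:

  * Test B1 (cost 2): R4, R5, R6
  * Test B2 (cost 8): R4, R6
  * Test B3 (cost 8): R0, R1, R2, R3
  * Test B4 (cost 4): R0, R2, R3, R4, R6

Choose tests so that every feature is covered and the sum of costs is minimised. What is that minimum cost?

B1, B3 together cover every feature (B1 ∪ B3 = {R0, R1, R2, R3, R4, R5, R6}); total cost 2 + 8 = 10.
The greedy pick B1, B4, B3 costs 14; no covering selection beats 10.

10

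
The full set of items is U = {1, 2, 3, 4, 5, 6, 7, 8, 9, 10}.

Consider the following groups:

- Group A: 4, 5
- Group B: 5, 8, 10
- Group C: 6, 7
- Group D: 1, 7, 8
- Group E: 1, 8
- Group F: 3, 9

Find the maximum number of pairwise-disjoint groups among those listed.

4

A, C, E, F are pairwise disjoint (A={4,5}; C={6,7}; E={1,8}; F={3,9}).
Every remaining group overlaps one of these, and no 5 of the listed groups are pairwise disjoint, so 4 is the maximum.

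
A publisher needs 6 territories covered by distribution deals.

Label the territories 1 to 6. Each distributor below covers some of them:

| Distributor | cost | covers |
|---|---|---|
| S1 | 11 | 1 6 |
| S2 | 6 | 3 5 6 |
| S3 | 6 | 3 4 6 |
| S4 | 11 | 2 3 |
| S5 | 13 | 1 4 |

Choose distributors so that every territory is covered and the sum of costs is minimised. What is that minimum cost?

30

S2, S4, S5 together cover every territory (S2 ∪ S4 ∪ S5 = {1, 2, 3, 4, 5, 6}); total cost 6 + 11 + 13 = 30.
The greedy pick S2, S3, S1, S4 costs 34; no covering selection beats 30.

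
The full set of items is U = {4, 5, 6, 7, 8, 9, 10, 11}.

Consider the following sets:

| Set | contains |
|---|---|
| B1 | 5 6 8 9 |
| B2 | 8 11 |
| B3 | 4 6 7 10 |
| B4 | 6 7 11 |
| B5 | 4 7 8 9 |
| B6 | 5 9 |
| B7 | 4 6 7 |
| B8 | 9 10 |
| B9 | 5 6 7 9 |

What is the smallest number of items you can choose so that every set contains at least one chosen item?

3

H = {6, 9, 11} meets every set (each contains at least one member of H), and |H| = 3.
The sets B2, B7, B8 are pairwise disjoint, so any hitting set needs a separate item for each — at least 3. Hence 3 is optimal.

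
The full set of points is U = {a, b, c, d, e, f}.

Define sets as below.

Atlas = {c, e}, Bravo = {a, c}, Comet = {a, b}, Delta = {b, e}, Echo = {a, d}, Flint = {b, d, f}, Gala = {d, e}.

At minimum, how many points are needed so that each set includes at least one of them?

H = {a, d, e} meets every set (each contains at least one member of H), and |H| = 3.
No choice of 2 points meets every set, so 3 is the minimum.

3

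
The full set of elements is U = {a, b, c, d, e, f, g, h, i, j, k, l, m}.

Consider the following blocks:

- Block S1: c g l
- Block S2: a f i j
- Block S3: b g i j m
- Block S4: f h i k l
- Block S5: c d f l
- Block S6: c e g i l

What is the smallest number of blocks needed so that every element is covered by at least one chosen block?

5

S2 and S3 and S4 and S5 and S6 together: S2 ∪ S3 ∪ S4 ∪ S5 ∪ S6 = {a, b, c, d, e, f, g, h, i, j, k, l, m} — every element is covered.
No 4 of the 6 blocks cover everything (all 15 combinations miss at least one element), so 5 is optimal.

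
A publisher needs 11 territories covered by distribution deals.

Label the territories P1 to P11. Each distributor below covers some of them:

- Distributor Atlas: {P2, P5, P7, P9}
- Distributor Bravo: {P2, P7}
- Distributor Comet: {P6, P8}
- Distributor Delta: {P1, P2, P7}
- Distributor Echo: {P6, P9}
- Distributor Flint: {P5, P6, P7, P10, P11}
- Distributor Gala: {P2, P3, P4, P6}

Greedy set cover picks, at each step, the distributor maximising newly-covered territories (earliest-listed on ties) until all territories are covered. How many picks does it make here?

5

Greedy: pick Flint (covers 5 new) → pick Gala (covers 3 new) → pick Atlas (covers 1 new) → pick Comet (covers 1 new) → pick Delta (covers 1 new). Total picks: 5.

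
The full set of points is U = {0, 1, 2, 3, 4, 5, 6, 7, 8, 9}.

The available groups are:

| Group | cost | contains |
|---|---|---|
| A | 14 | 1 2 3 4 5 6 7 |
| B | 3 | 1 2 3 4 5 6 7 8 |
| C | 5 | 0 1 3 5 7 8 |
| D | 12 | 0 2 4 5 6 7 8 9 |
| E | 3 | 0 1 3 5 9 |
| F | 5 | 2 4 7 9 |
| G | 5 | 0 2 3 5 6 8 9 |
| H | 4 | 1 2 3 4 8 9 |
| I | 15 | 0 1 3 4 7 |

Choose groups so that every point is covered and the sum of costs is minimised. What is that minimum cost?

B, E together cover every point (B ∪ E = {0, 1, 2, 3, 4, 5, 6, 7, 8, 9}); total cost 3 + 3 = 6.
No covering selection has total cost below 6.

6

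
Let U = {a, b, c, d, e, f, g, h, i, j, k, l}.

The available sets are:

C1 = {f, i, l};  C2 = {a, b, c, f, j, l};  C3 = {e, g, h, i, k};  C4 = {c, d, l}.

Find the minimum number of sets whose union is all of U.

Take {C2, C3, C4}. Their union is {a, b, c, d, e, f, g, h, i, j, k, l}, which is all 12 points.
Only C2 contains a, so C2 is forced; the remaining 6 points need at least 2 more sets (each remaining set adds at most 5) — so at least 3 sets are needed, and 3 is optimal.

3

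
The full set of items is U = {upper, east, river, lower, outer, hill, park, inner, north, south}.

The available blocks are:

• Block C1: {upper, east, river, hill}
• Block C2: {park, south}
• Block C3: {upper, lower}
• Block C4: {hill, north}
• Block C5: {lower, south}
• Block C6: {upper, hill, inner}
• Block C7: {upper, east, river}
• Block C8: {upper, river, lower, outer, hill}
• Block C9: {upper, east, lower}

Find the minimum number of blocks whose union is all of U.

Take {C2, C4, C6, C8, C9}. Their union is {upper, east, river, lower, outer, hill, park, inner, north, south}, which is all 10 items.
No 4 of the 9 blocks cover everything (all 126 combinations miss at least one item), so 5 is optimal.

5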